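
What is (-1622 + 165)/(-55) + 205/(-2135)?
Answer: 619884/23485 ≈ 26.395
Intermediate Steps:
(-1622 + 165)/(-55) + 205/(-2135) = -1457*(-1/55) + 205*(-1/2135) = 1457/55 - 41/427 = 619884/23485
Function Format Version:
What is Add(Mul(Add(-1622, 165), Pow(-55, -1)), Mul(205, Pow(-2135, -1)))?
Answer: Rational(619884, 23485) ≈ 26.395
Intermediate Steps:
Add(Mul(Add(-1622, 165), Pow(-55, -1)), Mul(205, Pow(-2135, -1))) = Add(Mul(-1457, Rational(-1, 55)), Mul(205, Rational(-1, 2135))) = Add(Rational(1457, 55), Rational(-41, 427)) = Rational(619884, 23485)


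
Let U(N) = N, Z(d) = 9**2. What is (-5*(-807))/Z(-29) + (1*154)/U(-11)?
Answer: 967/27 ≈ 35.815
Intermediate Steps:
Z(d) = 81
(-5*(-807))/Z(-29) + (1*154)/U(-11) = -5*(-807)/81 + (1*154)/(-11) = 4035*(1/81) + 154*(-1/11) = 1345/27 - 14 = 967/27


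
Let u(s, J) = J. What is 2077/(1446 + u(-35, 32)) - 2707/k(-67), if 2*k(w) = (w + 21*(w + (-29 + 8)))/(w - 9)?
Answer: -604166337/2830370 ≈ -213.46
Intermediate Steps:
k(w) = (-441 + 22*w)/(2*(-9 + w)) (k(w) = ((w + 21*(w + (-29 + 8)))/(w - 9))/2 = ((w + 21*(w - 21))/(-9 + w))/2 = ((w + 21*(-21 + w))/(-9 + w))/2 = ((w + (-441 + 21*w))/(-9 + w))/2 = ((-441 + 22*w)/(-9 + w))/2 = (-441 + 22*w)/(2*(-9 + w)))
2077/(1446 + u(-35, 32)) - 2707/k(-67) = 2077/(1446 + 32) - 2707*2*(-9 - 67)/(-441 + 22*(-67)) = 2077/1478 - 2707*(-152/(-441 - 1474)) = 2077*(1/1478) - 2707/((½)*(-1/76)*(-1915)) = 2077/1478 - 2707/1915/152 = 2077/1478 - 2707*152/1915 = 2077/1478 - 411464/1915 = -604166337/2830370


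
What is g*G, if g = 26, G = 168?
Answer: 4368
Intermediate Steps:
g*G = 26*168 = 4368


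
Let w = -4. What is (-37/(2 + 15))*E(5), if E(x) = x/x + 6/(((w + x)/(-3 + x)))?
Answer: -481/17 ≈ -28.294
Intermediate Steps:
E(x) = 1 + 6*(-3 + x)/(-4 + x) (E(x) = x/x + 6/(((-4 + x)/(-3 + x))) = 1 + 6/(((-4 + x)/(-3 + x))) = 1 + 6*((-3 + x)/(-4 + x)) = 1 + 6*(-3 + x)/(-4 + x))
(-37/(2 + 15))*E(5) = (-37/(2 + 15))*((-22 + 7*5)/(-4 + 5)) = (-37/17)*((-22 + 35)/1) = (-37*1/17)*(1*13) = -37/17*13 = -481/17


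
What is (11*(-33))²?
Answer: 131769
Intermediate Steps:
(11*(-33))² = (-363)² = 131769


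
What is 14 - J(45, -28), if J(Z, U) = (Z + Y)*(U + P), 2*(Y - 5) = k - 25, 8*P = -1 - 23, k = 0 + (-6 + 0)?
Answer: 2167/2 ≈ 1083.5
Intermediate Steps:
k = -6 (k = 0 - 6 = -6)
P = -3 (P = (-1 - 23)/8 = (⅛)*(-24) = -3)
Y = -21/2 (Y = 5 + (-6 - 25)/2 = 5 + (½)*(-31) = 5 - 31/2 = -21/2 ≈ -10.500)
J(Z, U) = (-3 + U)*(-21/2 + Z) (J(Z, U) = (Z - 21/2)*(U - 3) = (-21/2 + Z)*(-3 + U) = (-3 + U)*(-21/2 + Z))
14 - J(45, -28) = 14 - (63/2 - 3*45 - 21/2*(-28) - 28*45) = 14 - (63/2 - 135 + 294 - 1260) = 14 - 1*(-2139/2) = 14 + 2139/2 = 2167/2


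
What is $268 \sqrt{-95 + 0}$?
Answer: $268 i \sqrt{95} \approx 2612.1 i$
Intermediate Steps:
$268 \sqrt{-95 + 0} = 268 \sqrt{-95} = 268 i \sqrt{95}$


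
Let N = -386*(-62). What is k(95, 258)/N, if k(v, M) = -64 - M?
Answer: -161/11966 ≈ -0.013455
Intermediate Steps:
N = 23932
k(95, 258)/N = (-64 - 1*258)/23932 = (-64 - 258)*(1/23932) = -322*1/23932 = -161/11966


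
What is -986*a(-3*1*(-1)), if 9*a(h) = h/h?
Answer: -986/9 ≈ -109.56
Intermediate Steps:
a(h) = ⅑ (a(h) = (h/h)/9 = (⅑)*1 = ⅑)
-986*a(-3*1*(-1)) = -986*⅑ = -986/9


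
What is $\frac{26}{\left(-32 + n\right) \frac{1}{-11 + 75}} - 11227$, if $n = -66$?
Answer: $- \frac{550955}{49} \approx -11244.0$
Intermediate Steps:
$\frac{26}{\left(-32 + n\right) \frac{1}{-11 + 75}} - 11227 = \frac{26}{\left(-32 - 66\right) \frac{1}{-11 + 75}} - 11227 = \frac{26}{\left(-98\right) \frac{1}{64}} - 11227 = \frac{26}{- \frac{49}{32}} - 11227 = 26 \left(- \frac{32}{49}\right) - 11227 = - \frac{832}{49} - 11227 = - \frac{550955}{49}$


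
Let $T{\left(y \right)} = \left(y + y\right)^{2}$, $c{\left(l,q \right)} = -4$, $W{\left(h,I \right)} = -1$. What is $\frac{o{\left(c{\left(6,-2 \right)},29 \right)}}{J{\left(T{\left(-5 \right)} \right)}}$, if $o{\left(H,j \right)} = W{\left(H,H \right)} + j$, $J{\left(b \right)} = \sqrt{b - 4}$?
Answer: $\frac{7 \sqrt{6}}{6} \approx 2.8577$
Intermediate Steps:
$T{\left(y \right)} = 4 y^{2}$ ($T{\left(y \right)} = \left(2 y\right)^{2} = 4 y^{2}$)
$J{\left(b \right)} = \sqrt{-4 + b}$
$o{\left(H,j \right)} = -1 + j$
$\frac{o{\left(c{\left(6,-2 \right)},29 \right)}}{J{\left(T{\left(-5 \right)} \right)}} = \frac{-1 + 29}{\sqrt{-4 + 4 \left(-5\right)^{2}}} = \frac{28}{\sqrt{-4 + 4 \cdot 25}} = \frac{28}{\sqrt{-4 + 100}} = \frac{28}{\sqrt{96}} = \frac{28}{4 \sqrt{6}} = 28 \frac{\sqrt{6}}{24} = \frac{7 \sqrt{6}}{6}$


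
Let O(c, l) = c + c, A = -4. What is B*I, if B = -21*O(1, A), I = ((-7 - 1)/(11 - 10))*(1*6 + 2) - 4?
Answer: 2856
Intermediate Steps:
I = -68 (I = (-8/1)*(6 + 2) - 4 = -8*1*8 - 4 = -8*8 - 4 = -64 - 4 = -68)
O(c, l) = 2*c
B = -42 ≈ -42.000
B*I = -42*(-68) = 2856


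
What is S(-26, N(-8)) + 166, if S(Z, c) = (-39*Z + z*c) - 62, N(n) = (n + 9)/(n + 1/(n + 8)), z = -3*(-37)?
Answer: 1118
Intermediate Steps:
z = 111
N(n) = (9 + n)/(n + 1/(8 + n))
S(Z, c) = -62 - 39*Z + 111*c (S(Z, c) = (-39*Z + 111*c) - 62 = -62 - 39*Z + 111*c)
S(-26, N(-8)) + 166 = (-62 - 39*(-26) + 111*((72 + (-8)² + 17*(-8))/(1 + (-8)² + 8*(-8)))) + 166 = (-62 + 1014 + 111*((72 + 64 - 136)/(1 + 64 - 64))) + 166 = (-62 + 1014 + 111*(0/1)) + 166 = (-62 + 1014 + 111*(1*0)) + 166 = (-62 + 1014 + 111*0) + 166 = (-62 + 1014 + 0) + 166 = 952 + 166 = 1118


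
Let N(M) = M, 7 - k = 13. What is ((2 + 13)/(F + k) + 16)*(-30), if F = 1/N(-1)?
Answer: -2910/7 ≈ -415.71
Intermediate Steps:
k = -6 (k = 7 - 1*13 = 7 - 13 = -6)
F = -1 (F = 1/(-1) = -1)
((2 + 13)/(F + k) + 16)*(-30) = ((2 + 13)/(-1 - 6) + 16)*(-30) = (15/(-7) + 16)*(-30) = (15*(-⅐) + 16)*(-30) = (-15/7 + 16)*(-30) = (97/7)*(-30) = -2910/7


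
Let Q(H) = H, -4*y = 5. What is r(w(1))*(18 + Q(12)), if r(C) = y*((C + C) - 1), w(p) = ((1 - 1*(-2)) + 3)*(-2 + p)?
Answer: 975/2 ≈ 487.50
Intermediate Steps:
y = -5/4 (y = -¼*5 = -5/4 ≈ -1.2500)
w(p) = -12 + 6*p (w(p) = ((1 + 2) + 3)*(-2 + p) = (3 + 3)*(-2 + p) = 6*(-2 + p) = -12 + 6*p)
r(C) = 5/4 - 5*C/2 (r(C) = -5*((C + C) - 1)/4 = -5*(2*C - 1)/4 = -5*(-1 + 2*C)/4 = 5/4 - 5*C/2)
r(w(1))*(18 + Q(12)) = (5/4 - 5*(-12 + 6*1)/2)*(18 + 12) = (5/4 - 5*(-12 + 6)/2)*30 = (5/4 - 5/2*(-6))*30 = (5/4 + 15)*30 = (65/4)*30 = 975/2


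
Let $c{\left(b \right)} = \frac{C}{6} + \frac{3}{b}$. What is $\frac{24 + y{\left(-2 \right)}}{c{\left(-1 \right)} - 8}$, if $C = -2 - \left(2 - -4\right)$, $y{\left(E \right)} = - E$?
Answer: $- \frac{78}{37} \approx -2.1081$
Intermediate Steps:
$C = -8$ ($C = -2 - \left(2 + 4\right) = -2 - 6 = -8$)
$c{\left(b \right)} = - \frac{4}{3} + \frac{3}{b}$ ($c{\left(b \right)} = - \frac{8}{6} + \frac{3}{b} = \left(-8\right) \frac{1}{6} + \frac{3}{b} = - \frac{4}{3} + \frac{3}{b}$)
$\frac{24 + y{\left(-2 \right)}}{c{\left(-1 \right)} - 8} = \frac{24 - -2}{\left(- \frac{4}{3} + \frac{3}{-1}\right) - 8} = \frac{24 + 2}{\left(- \frac{4}{3} + 3 \left(-1\right)\right) - 8} = \frac{1}{\left(- \frac{4}{3} - 3\right) - 8} \cdot 26 = \frac{1}{- \frac{13}{3} - 8} \cdot 26 = \frac{1}{- \frac{37}{3}} \cdot 26 = \left(- \frac{3}{37}\right) 26 = - \frac{78}{37}$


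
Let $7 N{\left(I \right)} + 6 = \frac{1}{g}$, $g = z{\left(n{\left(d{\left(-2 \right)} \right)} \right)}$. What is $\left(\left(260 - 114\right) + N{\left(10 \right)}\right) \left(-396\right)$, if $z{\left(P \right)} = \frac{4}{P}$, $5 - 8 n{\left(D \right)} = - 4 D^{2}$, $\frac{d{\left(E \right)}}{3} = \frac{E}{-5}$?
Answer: $- \frac{80493831}{1400} \approx -57496.0$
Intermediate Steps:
$d{\left(E \right)} = - \frac{3 E}{5}$ ($d{\left(E \right)} = 3 \frac{E}{-5} = 3 E \left(- \frac{1}{5}\right) = 3 \left(- \frac{E}{5}\right) = - \frac{3 E}{5}$)
$n{\left(D \right)} = \frac{5}{8} + \frac{D^{2}}{2}$ ($n{\left(D \right)} = \frac{5}{8} - \frac{\left(-4\right) D^{2}}{8} = \frac{5}{8} + \frac{D^{2}}{2}$)
$g = \frac{800}{269}$ ($g = \frac{4}{\frac{5}{8} + \frac{\left(\left(- \frac{3}{5}\right) \left(-2\right)\right)^{2}}{2}} = \frac{4}{\frac{5}{8} + \frac{\left(\frac{6}{5}\right)^{2}}{2}} = \frac{4}{\frac{5}{8} + \frac{1}{2} \cdot \frac{36}{25}} = \frac{4}{\frac{5}{8} + \frac{18}{25}} = \frac{4}{\frac{269}{200}} = 4 \cdot \frac{200}{269} = \frac{800}{269} \approx 2.974$)
$N{\left(I \right)} = - \frac{4531}{5600}$ ($N{\left(I \right)} = - \frac{6}{7} + \frac{1}{7 \cdot \frac{800}{269}} = - \frac{6}{7} + \frac{1}{7} \cdot \frac{269}{800} = - \frac{6}{7} + \frac{269}{5600} = - \frac{4531}{5600}$)
$\left(\left(260 - 114\right) + N{\left(10 \right)}\right) \left(-396\right) = \left(\left(260 - 114\right) - \frac{4531}{5600}\right) \left(-396\right) = \left(146 - \frac{4531}{5600}\right) \left(-396\right) = \frac{813069}{5600} \left(-396\right) = - \frac{80493831}{1400}$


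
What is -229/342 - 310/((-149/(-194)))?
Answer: -20602001/50958 ≈ -404.29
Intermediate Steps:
-229/342 - 310/((-149/(-194))) = -229*1/342 - 310/((-149*(-1/194))) = -229/342 - 310/149/194 = -229/342 - 310*194/149 = -229/342 - 60140/149 = -20602001/50958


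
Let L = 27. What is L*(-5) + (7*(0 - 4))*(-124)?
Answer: 3337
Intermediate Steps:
L*(-5) + (7*(0 - 4))*(-124) = 27*(-5) + (7*(0 - 4))*(-124) = -135 + (7*(-4))*(-124) = -135 - 28*(-124) = -135 + 3472 = 3337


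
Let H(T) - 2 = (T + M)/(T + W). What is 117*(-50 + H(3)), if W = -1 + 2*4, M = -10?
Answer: -56979/10 ≈ -5697.9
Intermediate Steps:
W = 7 (W = -1 + 8 = 7)
H(T) = 2 + (-10 + T)/(7 + T) (H(T) = 2 + (T - 10)/(T + 7) = 2 + (-10 + T)/(7 + T))
117*(-50 + H(3)) = 117*(-50 + (4 + 3*3)/(7 + 3)) = 117*(-50 + (4 + 9)/10) = 117*(-50 + (1/10)*13) = 117*(-50 + 13/10) = 117*(-487/10) = -56979/10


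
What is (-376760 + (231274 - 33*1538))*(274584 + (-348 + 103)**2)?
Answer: -65663670160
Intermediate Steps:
(-376760 + (231274 - 33*1538))*(274584 + (-348 + 103)**2) = (-376760 + (231274 - 50754))*(274584 + (-245)**2) = (-376760 + 180520)*(274584 + 60025) = -196240*334609 = -65663670160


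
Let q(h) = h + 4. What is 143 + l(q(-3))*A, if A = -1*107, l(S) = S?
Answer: 36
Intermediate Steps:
q(h) = 4 + h
A = -107
143 + l(q(-3))*A = 143 + (4 - 3)*(-107) = 143 + 1*(-107) = 143 - 107 = 36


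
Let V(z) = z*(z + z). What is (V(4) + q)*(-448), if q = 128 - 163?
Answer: 1344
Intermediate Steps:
V(z) = 2*z**2 (V(z) = z*(2*z) = 2*z**2)
q = -35
(V(4) + q)*(-448) = (2*4**2 - 35)*(-448) = (2*16 - 35)*(-448) = (32 - 35)*(-448) = -3*(-448) = 1344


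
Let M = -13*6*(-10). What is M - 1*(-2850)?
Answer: 3630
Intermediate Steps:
M = 780 (M = -78*(-10) = 780)
M - 1*(-2850) = 780 - 1*(-2850) = 780 + 2850 = 3630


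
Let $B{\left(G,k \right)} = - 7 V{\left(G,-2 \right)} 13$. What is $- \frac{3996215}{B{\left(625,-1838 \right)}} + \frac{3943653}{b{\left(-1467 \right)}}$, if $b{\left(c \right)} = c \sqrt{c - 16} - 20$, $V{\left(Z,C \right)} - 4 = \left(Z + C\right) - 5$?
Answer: $\frac{12749649164413085}{180648021800974} + \frac{5785338951 i \sqrt{1483}}{3191548387} \approx 70.577 + 69.807 i$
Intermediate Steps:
$V{\left(Z,C \right)} = -1 + C + Z$ ($V{\left(Z,C \right)} = 4 - \left(5 - C - Z\right) = 4 + \left(-5 + C + Z\right) = -1 + C + Z$)
$b{\left(c \right)} = -20 + c \sqrt{-16 + c}$ ($b{\left(c \right)} = c \sqrt{-16 + c} - 20 = -20 + c \sqrt{-16 + c}$)
$B{\left(G,k \right)} = 273 - 91 G$ ($B{\left(G,k \right)} = - 7 \left(-1 - 2 + G\right) 13 = - 7 \left(-3 + G\right) 13 = \left(21 - 7 G\right) 13 = 273 - 91 G$)
$- \frac{3996215}{B{\left(625,-1838 \right)}} + \frac{3943653}{b{\left(-1467 \right)}} = - \frac{3996215}{273 - 56875} + \frac{3943653}{-20 - 1467 \sqrt{-16 - 1467}} = - \frac{3996215}{273 - 56875} + \frac{3943653}{-20 - 1467 \sqrt{-1483}} = - \frac{3996215}{-56602} + \frac{3943653}{-20 - 1467 i \sqrt{1483}} = \left(-3996215\right) \left(- \frac{1}{56602}\right) + \frac{3943653}{-20 - 1467 i \sqrt{1483}} = \frac{3996215}{56602} + \frac{3943653}{-20 - 1467 i \sqrt{1483}}$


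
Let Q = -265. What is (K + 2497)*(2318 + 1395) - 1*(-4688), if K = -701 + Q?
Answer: 5689291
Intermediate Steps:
K = -966 (K = -701 - 265 = -966)
(K + 2497)*(2318 + 1395) - 1*(-4688) = (-966 + 2497)*(2318 + 1395) - 1*(-4688) = 1531*3713 + 4688 = 5684603 + 4688 = 5689291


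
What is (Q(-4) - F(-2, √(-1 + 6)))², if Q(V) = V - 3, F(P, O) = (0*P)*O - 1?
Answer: 36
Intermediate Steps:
F(P, O) = -1 (F(P, O) = 0*O - 1 = 0 - 1 = -1)
Q(V) = -3 + V
(Q(-4) - F(-2, √(-1 + 6)))² = ((-3 - 4) - 1*(-1))² = (-7 + 1)² = (-6)² = 36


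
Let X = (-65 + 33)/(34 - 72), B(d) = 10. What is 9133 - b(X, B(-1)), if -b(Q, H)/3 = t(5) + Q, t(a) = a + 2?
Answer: 173974/19 ≈ 9156.5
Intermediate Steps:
t(a) = 2 + a
X = 16/19 (X = -32/(-38) = -32*(-1/38) = 16/19 ≈ 0.84210)
b(Q, H) = -21 - 3*Q (b(Q, H) = -3*((2 + 5) + Q) = -3*(7 + Q) = -21 - 3*Q)
9133 - b(X, B(-1)) = 9133 - (-21 - 3*16/19) = 9133 - (-21 - 48/19) = 9133 - 1*(-447/19) = 9133 + 447/19 = 173974/19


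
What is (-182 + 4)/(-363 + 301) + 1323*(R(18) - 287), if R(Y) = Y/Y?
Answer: -11729629/31 ≈ -3.7838e+5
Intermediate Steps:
R(Y) = 1
(-182 + 4)/(-363 + 301) + 1323*(R(18) - 287) = (-182 + 4)/(-363 + 301) + 1323*(1 - 287) = -178/(-62) + 1323*(-286) = -178*(-1/62) - 378378 = 89/31 - 378378 = -11729629/31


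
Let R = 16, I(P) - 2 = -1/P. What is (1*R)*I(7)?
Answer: 208/7 ≈ 29.714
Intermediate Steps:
I(P) = 2 - 1/P
(1*R)*I(7) = (1*16)*(2 - 1/7) = 16*(2 - 1*⅐) = 16*(2 - ⅐) = 16*(13/7) = 208/7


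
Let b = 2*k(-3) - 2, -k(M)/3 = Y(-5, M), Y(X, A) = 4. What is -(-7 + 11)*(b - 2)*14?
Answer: 1568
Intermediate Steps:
k(M) = -12 (k(M) = -3*4 = -12)
b = -26 (b = 2*(-12) - 2 = -24 - 2 = -26)
-(-7 + 11)*(b - 2)*14 = -(-7 + 11)*(-26 - 2)*14 = -4*(-28)*14 = -1*(-112)*14 = 112*14 = 1568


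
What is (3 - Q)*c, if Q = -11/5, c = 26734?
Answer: 695084/5 ≈ 1.3902e+5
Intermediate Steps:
Q = -11/5 (Q = -11*⅕ = -11/5 ≈ -2.2000)
(3 - Q)*c = (3 - 1*(-11/5))*26734 = (3 + 11/5)*26734 = (26/5)*26734 = 695084/5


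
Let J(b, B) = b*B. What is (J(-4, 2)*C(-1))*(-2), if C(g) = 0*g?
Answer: 0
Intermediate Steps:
J(b, B) = B*b
C(g) = 0
(J(-4, 2)*C(-1))*(-2) = ((2*(-4))*0)*(-2) = -8*0*(-2) = 0*(-2) = 0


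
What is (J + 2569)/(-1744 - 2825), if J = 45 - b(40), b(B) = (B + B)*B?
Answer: 586/4569 ≈ 0.12826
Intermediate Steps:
b(B) = 2*B² (b(B) = (2*B)*B = 2*B²)
J = -3155 (J = 45 - 2*40² = 45 - 2*1600 = 45 - 1*3200 = 45 - 3200 = -3155)
(J + 2569)/(-1744 - 2825) = (-3155 + 2569)/(-1744 - 2825) = -586/(-4569) = -586*(-1/4569) = 586/4569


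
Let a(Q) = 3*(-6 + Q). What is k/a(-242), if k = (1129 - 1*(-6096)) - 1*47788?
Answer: 13521/248 ≈ 54.520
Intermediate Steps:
k = -40563 (k = (1129 + 6096) - 47788 = 7225 - 47788 = -40563)
a(Q) = -18 + 3*Q
k/a(-242) = -40563/(-18 + 3*(-242)) = -40563/(-18 - 726) = -40563/(-744) = -40563*(-1/744) = 13521/248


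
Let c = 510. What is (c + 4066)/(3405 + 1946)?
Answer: 4576/5351 ≈ 0.85517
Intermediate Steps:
(c + 4066)/(3405 + 1946) = (510 + 4066)/(3405 + 1946) = 4576/5351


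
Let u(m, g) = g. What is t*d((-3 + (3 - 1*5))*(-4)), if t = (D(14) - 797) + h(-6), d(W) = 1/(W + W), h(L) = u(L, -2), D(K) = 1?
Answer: -399/20 ≈ -19.950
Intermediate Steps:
h(L) = -2
d(W) = 1/(2*W)
t = -798 (t = (1 - 797) - 2 = -796 - 2 = -798)
t*d((-3 + (3 - 1*5))*(-4)) = -399/((-3 + (3 - 1*5))*(-4)) = -399/((-3 + (3 - 5))*(-4)) = -399/((-3 - 2)*(-4)) = -399/((-5*(-4))) = -399/20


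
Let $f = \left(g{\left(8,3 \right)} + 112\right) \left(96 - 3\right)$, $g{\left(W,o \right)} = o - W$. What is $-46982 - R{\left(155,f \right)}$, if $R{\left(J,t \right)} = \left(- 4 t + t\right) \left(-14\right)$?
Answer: $-464924$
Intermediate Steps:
$f = 9951$ ($f = \left(\left(3 - 8\right) + 112\right) \left(96 - 3\right) = \left(\left(3 - 8\right) + 112\right) 93 = \left(-5 + 112\right) 93 = 107 \cdot 93 = 9951$)
$R{\left(J,t \right)} = 42 t$ ($R{\left(J,t \right)} = - 3 t \left(-14\right) = 42 t$)
$-46982 - R{\left(155,f \right)} = -46982 - 42 \cdot 9951 = -46982 - 417942 = -464924$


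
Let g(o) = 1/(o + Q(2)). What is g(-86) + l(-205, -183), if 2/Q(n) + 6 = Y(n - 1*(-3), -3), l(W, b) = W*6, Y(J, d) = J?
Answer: -108241/88 ≈ -1230.0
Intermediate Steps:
l(W, b) = 6*W
Q(n) = 2/(-3 + n) (Q(n) = 2/(-6 + (n - 1*(-3))) = 2/(-6 + (n + 3)) = 2/(-6 + (3 + n)) = 2/(-3 + n))
g(o) = 1/(-2 + o) (g(o) = 1/(o + 2/(-3 + 2)) = 1/(o + 2/(-1)) = 1/(o + 2*(-1)) = 1/(o - 2) = 1/(-2 + o))
g(-86) + l(-205, -183) = 1/(-2 - 86) + 6*(-205) = 1/(-88) - 1230 = -1/88 - 1230 = -108241/88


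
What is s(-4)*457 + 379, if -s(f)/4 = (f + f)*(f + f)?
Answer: -116613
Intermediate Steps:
s(f) = -16*f² (s(f) = -4*(f + f)*(f + f) = -4*2*f*2*f = -16*f²)
s(-4)*457 + 379 = -16*(-4)²*457 + 379 = -16*16*457 + 379 = -256*457 + 379 = -116992 + 379 = -116613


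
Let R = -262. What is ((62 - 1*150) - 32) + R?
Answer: -382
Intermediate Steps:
((62 - 1*150) - 32) + R = ((62 - 1*150) - 32) - 262 = ((62 - 150) - 32) - 262 = (-88 - 32) - 262 = -120 - 262 = -382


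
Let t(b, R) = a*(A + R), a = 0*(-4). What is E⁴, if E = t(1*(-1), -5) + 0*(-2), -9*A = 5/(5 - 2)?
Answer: 0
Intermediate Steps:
a = 0
A = -5/27 (A = -5/(9*(5 - 2)) = -5/(9*3) = -⅑*5/3 = -5/27 ≈ -0.18519)
t(b, R) = 0 (t(b, R) = 0*(-5/27 + R) = 0)
E = 0 (E = 0 + 0*(-2) = 0 + 0 = 0)
E⁴ = 0⁴ = 0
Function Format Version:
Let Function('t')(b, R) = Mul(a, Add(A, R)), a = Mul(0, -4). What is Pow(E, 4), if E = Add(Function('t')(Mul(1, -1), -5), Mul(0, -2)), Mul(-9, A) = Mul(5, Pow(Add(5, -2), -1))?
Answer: 0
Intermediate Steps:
a = 0
A = Rational(-5, 27) (A = Mul(Rational(-1, 9), Mul(5, Pow(Add(5, -2), -1))) = Mul(Rational(-1, 9), Mul(5, Pow(3, -1))) = Mul(Rational(-1, 9), Mul(5, Rational(1, 3))) = Mul(Rational(-1, 9), Rational(5, 3)) = Rational(-5, 27) ≈ -0.18519)
Function('t')(b, R) = 0 (Function('t')(b, R) = Mul(0, Add(Rational(-5, 27), R)) = 0)
E = 0 (E = Add(0, Mul(0, -2)) = Add(0, 0) = 0)
Pow(E, 4) = Pow(0, 4) = 0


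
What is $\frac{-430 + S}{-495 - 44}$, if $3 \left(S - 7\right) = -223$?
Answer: $\frac{1492}{1617} \approx 0.9227$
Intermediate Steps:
$S = - \frac{202}{3}$ ($S = 7 + \frac{1}{3} \left(-223\right) = 7 - \frac{223}{3} = - \frac{202}{3} \approx -67.333$)
$\frac{-430 + S}{-495 - 44} = \frac{-430 - \frac{202}{3}}{-495 - 44} = - \frac{1492}{3 \left(-539\right)} = \left(- \frac{1492}{3}\right) \left(- \frac{1}{539}\right) = \frac{1492}{1617}$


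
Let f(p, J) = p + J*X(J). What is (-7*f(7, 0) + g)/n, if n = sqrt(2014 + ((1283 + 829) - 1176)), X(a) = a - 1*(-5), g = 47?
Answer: -sqrt(118)/295 ≈ -0.036823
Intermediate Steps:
X(a) = 5 + a (X(a) = a + 5 = 5 + a)
f(p, J) = p + J*(5 + J)
n = 5*sqrt(118) (n = sqrt(2014 + (2112 - 1176)) = sqrt(2014 + 936) = sqrt(2950) = 5*sqrt(118) ≈ 54.314)
(-7*f(7, 0) + g)/n = (-7*(7 + 0*(5 + 0)) + 47)/((5*sqrt(118))) = (-7*(7 + 0*5) + 47)*(sqrt(118)/590) = (-7*(7 + 0) + 47)*(sqrt(118)/590) = (-7*7 + 47)*(sqrt(118)/590) = (-49 + 47)*(sqrt(118)/590) = -sqrt(118)/295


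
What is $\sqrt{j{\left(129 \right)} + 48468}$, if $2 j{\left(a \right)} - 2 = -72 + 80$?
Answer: $\sqrt{48473} \approx 220.17$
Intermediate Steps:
$j{\left(a \right)} = 5$ ($j{\left(a \right)} = 1 + \frac{-72 + 80}{2} = 1 + \frac{1}{2} \cdot 8 = 1 + 4 = 5$)
$\sqrt{j{\left(129 \right)} + 48468} = \sqrt{5 + 48468} = \sqrt{48473}$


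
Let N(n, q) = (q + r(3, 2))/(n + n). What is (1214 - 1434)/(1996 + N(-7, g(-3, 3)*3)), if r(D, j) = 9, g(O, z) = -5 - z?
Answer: -3080/27959 ≈ -0.11016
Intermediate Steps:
N(n, q) = (9 + q)/(2*n) (N(n, q) = (q + 9)/(n + n) = (9 + q)/((2*n)) = (9 + q)*(1/(2*n)) = (9 + q)/(2*n))
(1214 - 1434)/(1996 + N(-7, g(-3, 3)*3)) = (1214 - 1434)/(1996 + (1/2)*(9 + (-5 - 1*3)*3)/(-7)) = -220/(1996 + (1/2)*(-1/7)*(9 + (-5 - 3)*3)) = -220/(1996 + (1/2)*(-1/7)*(9 - 8*3)) = -220/(1996 + (1/2)*(-1/7)*(9 - 24)) = -220/(1996 + (1/2)*(-1/7)*(-15)) = -220/(1996 + 15/14) = -220/27959/14 = -220*14/27959 = -3080/27959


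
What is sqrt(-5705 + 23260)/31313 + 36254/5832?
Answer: 18127/2916 + sqrt(17555)/31313 ≈ 6.2206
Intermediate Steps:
sqrt(-5705 + 23260)/31313 + 36254/5832 = sqrt(17555)*(1/31313) + 36254*(1/5832) = sqrt(17555)/31313 + 18127/2916 = 18127/2916 + sqrt(17555)/31313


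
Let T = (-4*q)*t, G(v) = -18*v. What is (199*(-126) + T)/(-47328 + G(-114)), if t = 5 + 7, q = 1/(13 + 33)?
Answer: 96121/173558 ≈ 0.55383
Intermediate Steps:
q = 1/46 ≈ 0.021739
t = 12
T = -24/23 (T = -4*1/46*12 = -2/23*12 = -24/23 ≈ -1.0435)
(199*(-126) + T)/(-47328 + G(-114)) = (199*(-126) - 24/23)/(-47328 - 18*(-114)) = (-25074 - 24/23)/(-47328 + 2052) = -576726/23/(-45276) = -576726/23*(-1/45276) = 96121/173558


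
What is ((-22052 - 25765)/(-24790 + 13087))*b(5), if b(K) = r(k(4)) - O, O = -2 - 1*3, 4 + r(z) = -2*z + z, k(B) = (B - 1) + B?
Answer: -95634/3901 ≈ -24.515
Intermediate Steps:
k(B) = -1 + 2*B (k(B) = (-1 + B) + B = -1 + 2*B)
r(z) = -4 - z (r(z) = -4 + (-2*z + z) = -4 - z)
O = -5 (O = -2 - 3 = -5)
b(K) = -6 (b(K) = (-4 - (-1 + 2*4)) - 1*(-5) = (-4 - (-1 + 8)) + 5 = (-4 - 1*7) + 5 = (-4 - 7) + 5 = -11 + 5 = -6)
((-22052 - 25765)/(-24790 + 13087))*b(5) = ((-22052 - 25765)/(-24790 + 13087))*(-6) = -47817/(-11703)*(-6) = -47817*(-1/11703)*(-6) = (15939/3901)*(-6) = -95634/3901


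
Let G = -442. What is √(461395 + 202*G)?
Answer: √372111 ≈ 610.01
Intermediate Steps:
√(461395 + 202*G) = √(461395 + 202*(-442)) = √(461395 - 89284) = √372111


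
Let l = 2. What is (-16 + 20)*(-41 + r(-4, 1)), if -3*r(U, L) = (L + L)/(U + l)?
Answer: -488/3 ≈ -162.67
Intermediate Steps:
r(U, L) = -2*L/(3*(2 + U)) (r(U, L) = -(L + L)/(3*(U + 2)) = -2*L/(3*(2 + U)))
(-16 + 20)*(-41 + r(-4, 1)) = (-16 + 20)*(-41 - 2*1/(6 + 3*(-4))) = 4*(-41 - 2*1/(6 - 12)) = 4*(-41 - 2*1/(-6)) = 4*(-41 - 2*1*(-⅙)) = 4*(-41 + ⅓) = 4*(-122/3) = -488/3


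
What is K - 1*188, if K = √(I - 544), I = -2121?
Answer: -188 + I*√2665 ≈ -188.0 + 51.624*I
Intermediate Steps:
K = I*√2665 (K = √(-2121 - 544) = √(-2665) = I*√2665 ≈ 51.624*I)
K - 1*188 = I*√2665 - 1*188 = I*√2665 - 188 = -188 + I*√2665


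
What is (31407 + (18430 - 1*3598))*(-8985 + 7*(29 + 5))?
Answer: -404452533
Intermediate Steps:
(31407 + (18430 - 1*3598))*(-8985 + 7*(29 + 5)) = (31407 + (18430 - 3598))*(-8985 + 7*34) = (31407 + 14832)*(-8985 + 238) = 46239*(-8747) = -404452533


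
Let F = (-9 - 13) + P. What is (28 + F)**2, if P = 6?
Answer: 144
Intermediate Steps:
F = -16 (F = (-9 - 13) + 6 = -22 + 6 = -16)
(28 + F)**2 = (28 - 16)**2 = 12**2 = 144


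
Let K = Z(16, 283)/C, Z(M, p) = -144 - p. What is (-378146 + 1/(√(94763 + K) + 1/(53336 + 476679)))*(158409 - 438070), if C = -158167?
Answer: 445268968429726803364441964597103/4210474217915168507633 - 157122443145647450*√592666768854654/4210474217915168507633 ≈ 1.0575e+11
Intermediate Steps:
K = 427/158167 (K = (-144 - 1*283)/(-158167) = (-144 - 283)*(-1/158167) = -427*(-1/158167) = 427/158167 ≈ 0.0026997)
(-378146 + 1/(√(94763 + K) + 1/(53336 + 476679)))*(158409 - 438070) = (-378146 + 1/(√(94763 + 427/158167) + 1/(53336 + 476679)))*(158409 - 438070) = (-378146 + 1/(√(14988379848/158167) + 1/530015))*(-279661) = (-378146 + 1/(2*√592666768854654/158167 + 1/530015))*(-279661) = (-378146 + 1/(1/530015 + 2*√592666768854654/158167))*(-279661) = 105752688506 - 279661/(1/530015 + 2*√592666768854654/158167)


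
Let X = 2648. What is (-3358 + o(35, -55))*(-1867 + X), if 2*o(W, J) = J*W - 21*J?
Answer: -2923283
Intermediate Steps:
o(W, J) = -21*J/2 + J*W/2 (o(W, J) = (J*W - 21*J)/2 = (-21*J + J*W)/2 = -21*J/2 + J*W/2)
(-3358 + o(35, -55))*(-1867 + X) = (-3358 + (½)*(-55)*(-21 + 35))*(-1867 + 2648) = (-3358 + (½)*(-55)*14)*781 = (-3358 - 385)*781 = -3743*781 = -2923283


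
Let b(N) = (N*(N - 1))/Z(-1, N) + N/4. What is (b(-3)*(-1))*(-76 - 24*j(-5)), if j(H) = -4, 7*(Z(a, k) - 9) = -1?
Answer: -375/31 ≈ -12.097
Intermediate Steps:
Z(a, k) = 62/7 (Z(a, k) = 9 + (1/7)*(-1) = 9 - 1/7 = 62/7)
b(N) = N/4 + 7*N*(-1 + N)/62 (b(N) = (N*(N - 1))/(62/7) + N/4 = (N*(-1 + N))*(7/62) + N*(1/4) = 7*N*(-1 + N)/62 + N/4 = N/4 + 7*N*(-1 + N)/62)
(b(-3)*(-1))*(-76 - 24*j(-5)) = (((1/124)*(-3)*(17 + 14*(-3)))*(-1))*(-76 - 24*(-4)) = (((1/124)*(-3)*(17 - 42))*(-1))*(-76 + 96) = (((1/124)*(-3)*(-25))*(-1))*20 = ((75/124)*(-1))*20 = -75/124*20 = -375/31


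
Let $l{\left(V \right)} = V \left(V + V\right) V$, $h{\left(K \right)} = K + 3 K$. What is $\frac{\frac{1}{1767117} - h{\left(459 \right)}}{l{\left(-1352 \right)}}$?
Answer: $\frac{3244426811}{8734245109404672} \approx 3.7146 \cdot 10^{-7}$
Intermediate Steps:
$h{\left(K \right)} = 4 K$
$l{\left(V \right)} = 2 V^{3}$ ($l{\left(V \right)} = V 2 V V = 2 V^{2} V = 2 V^{3}$)
$\frac{\frac{1}{1767117} - h{\left(459 \right)}}{l{\left(-1352 \right)}} = \frac{\frac{1}{1767117} - 4 \cdot 459}{2 \left(-1352\right)^{3}} = \frac{\frac{1}{1767117} - 1836}{2 \left(-2471326208\right)} = \frac{\frac{1}{1767117} - 1836}{-4942652416} = \left(- \frac{3244426811}{1767117}\right) \left(- \frac{1}{4942652416}\right) = \frac{3244426811}{8734245109404672}$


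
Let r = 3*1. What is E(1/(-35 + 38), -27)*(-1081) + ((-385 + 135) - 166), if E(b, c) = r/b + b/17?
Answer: -518476/51 ≈ -10166.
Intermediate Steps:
r = 3
E(b, c) = 3/b + b/17
E(1/(-35 + 38), -27)*(-1081) + ((-385 + 135) - 166) = (3/(1/(-35 + 38)) + 1/(17*(-35 + 38)))*(-1081) + ((-385 + 135) - 166) = (3/(1/3) + (1/17)/3)*(-1081) + (-250 - 166) = (3/(⅓) + (1/17)*(⅓))*(-1081) - 416 = (3*3 + 1/51)*(-1081) - 416 = (9 + 1/51)*(-1081) - 416 = (460/51)*(-1081) - 416 = -497260/51 - 416 = -518476/51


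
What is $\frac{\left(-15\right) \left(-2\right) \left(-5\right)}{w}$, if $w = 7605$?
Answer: $- \frac{10}{507} \approx -0.019724$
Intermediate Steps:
$\frac{\left(-15\right) \left(-2\right) \left(-5\right)}{w} = \frac{\left(-15\right) \left(-2\right) \left(-5\right)}{7605} = 30 \left(-5\right) \frac{1}{7605} = \left(-150\right) \frac{1}{7605} = - \frac{10}{507}$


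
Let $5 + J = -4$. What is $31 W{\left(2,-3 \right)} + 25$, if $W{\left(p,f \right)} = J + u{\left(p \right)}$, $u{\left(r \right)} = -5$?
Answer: $-409$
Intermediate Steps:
$J = -9$ ($J = -5 - 4 = -9$)
$W{\left(p,f \right)} = -14$ ($W{\left(p,f \right)} = -9 - 5 = -14$)
$31 W{\left(2,-3 \right)} + 25 = 31 \left(-14\right) + 25 = -434 + 25 = -409$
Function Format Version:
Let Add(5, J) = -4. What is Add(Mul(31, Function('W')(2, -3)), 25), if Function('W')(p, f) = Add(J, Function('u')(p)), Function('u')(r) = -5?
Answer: -409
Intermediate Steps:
J = -9 (J = Add(-5, -4) = -9)
Function('W')(p, f) = -14 (Function('W')(p, f) = Add(-9, -5) = -14)
Add(Mul(31, Function('W')(2, -3)), 25) = Add(Mul(31, -14), 25) = Add(-434, 25) = -409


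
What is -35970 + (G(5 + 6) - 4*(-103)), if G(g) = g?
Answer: -35547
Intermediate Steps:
-35970 + (G(5 + 6) - 4*(-103)) = -35970 + ((5 + 6) - 4*(-103)) = -35970 + (11 + 412) = -35970 + 423 = -35547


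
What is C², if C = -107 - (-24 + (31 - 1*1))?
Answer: 12769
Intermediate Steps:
C = -113 (C = -107 - (-24 + (31 - 1)) = -107 - (-24 + 30) = -107 - 1*6 = -107 - 6 = -113)
C² = (-113)² = 12769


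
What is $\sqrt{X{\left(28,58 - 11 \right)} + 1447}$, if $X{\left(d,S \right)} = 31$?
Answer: $\sqrt{1478} \approx 38.445$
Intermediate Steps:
$\sqrt{X{\left(28,58 - 11 \right)} + 1447} = \sqrt{31 + 1447} = \sqrt{1478}$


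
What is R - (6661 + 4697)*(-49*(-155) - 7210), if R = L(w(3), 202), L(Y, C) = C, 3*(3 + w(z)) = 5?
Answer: -4372628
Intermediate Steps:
w(z) = -4/3 (w(z) = -3 + (⅓)*5 = -3 + 5/3 = -4/3)
R = 202
R - (6661 + 4697)*(-49*(-155) - 7210) = 202 - (6661 + 4697)*(-49*(-155) - 7210) = 202 - 11358*(7595 - 7210) = 202 - 11358*385 = 202 - 1*4372830 = 202 - 4372830 = -4372628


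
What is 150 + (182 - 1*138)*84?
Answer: 3846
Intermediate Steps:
150 + (182 - 1*138)*84 = 150 + (182 - 138)*84 = 150 + 44*84 = 150 + 3696 = 3846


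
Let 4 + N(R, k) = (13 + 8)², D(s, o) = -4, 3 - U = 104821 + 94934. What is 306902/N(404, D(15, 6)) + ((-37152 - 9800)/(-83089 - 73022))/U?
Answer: 1196284216363465/1703397839283 ≈ 702.29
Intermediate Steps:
U = -199752 (U = 3 - (104821 + 94934) = 3 - 1*199755 = 3 - 199755 = -199752)
N(R, k) = 437 (N(R, k) = -4 + (13 + 8)² = -4 + 21² = -4 + 441 = 437)
306902/N(404, D(15, 6)) + ((-37152 - 9800)/(-83089 - 73022))/U = 306902/437 + ((-37152 - 9800)/(-83089 - 73022))/(-199752) = 306902*(1/437) - 46952/(-156111)*(-1/199752) = 306902/437 - 46952*(-1/156111)*(-1/199752) = 306902/437 + (46952/156111)*(-1/199752) = 306902/437 - 5869/3897935559 = 1196284216363465/1703397839283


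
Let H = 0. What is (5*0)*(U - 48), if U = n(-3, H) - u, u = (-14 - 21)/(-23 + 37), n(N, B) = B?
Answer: 0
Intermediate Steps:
u = -5/2 (u = -35/14 = -35*1/14 = -5/2 ≈ -2.5000)
U = 5/2 (U = 0 - 1*(-5/2) = 0 + 5/2 = 5/2 ≈ 2.5000)
(5*0)*(U - 48) = (5*0)*(5/2 - 48) = 0*(-91/2) = 0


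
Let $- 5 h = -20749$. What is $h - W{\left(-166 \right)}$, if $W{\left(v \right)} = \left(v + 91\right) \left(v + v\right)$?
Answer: $- \frac{103751}{5} \approx -20750.0$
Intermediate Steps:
$h = \frac{20749}{5}$ ($h = \left(- \frac{1}{5}\right) \left(-20749\right) = \frac{20749}{5} \approx 4149.8$)
$W{\left(v \right)} = 2 v \left(91 + v\right)$ ($W{\left(v \right)} = \left(91 + v\right) 2 v = 2 v \left(91 + v\right)$)
$h - W{\left(-166 \right)} = \frac{20749}{5} - 2 \left(-166\right) \left(91 - 166\right) = \frac{20749}{5} - 2 \left(-166\right) \left(-75\right) = \frac{20749}{5} - 24900 = - \frac{103751}{5}$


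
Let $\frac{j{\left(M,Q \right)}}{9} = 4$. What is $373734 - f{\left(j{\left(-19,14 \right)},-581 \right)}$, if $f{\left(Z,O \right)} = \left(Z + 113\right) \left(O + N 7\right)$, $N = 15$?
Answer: $444658$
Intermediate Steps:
$j{\left(M,Q \right)} = 36$ ($j{\left(M,Q \right)} = 9 \cdot 4 = 36$)
$f{\left(Z,O \right)} = \left(105 + O\right) \left(113 + Z\right)$ ($f{\left(Z,O \right)} = \left(Z + 113\right) \left(O + 15 \cdot 7\right) = \left(113 + Z\right) \left(O + 105\right) = \left(113 + Z\right) \left(105 + O\right) = \left(105 + O\right) \left(113 + Z\right)$)
$373734 - f{\left(j{\left(-19,14 \right)},-581 \right)} = 373734 - \left(11865 + 105 \cdot 36 + 113 \left(-581\right) - 20916\right) = 373734 - \left(11865 + 3780 - 65653 - 20916\right) = 373734 - -70924 = 373734 + 70924 = 444658$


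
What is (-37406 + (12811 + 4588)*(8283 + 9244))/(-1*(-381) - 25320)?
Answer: -101638289/8313 ≈ -12226.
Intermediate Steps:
(-37406 + (12811 + 4588)*(8283 + 9244))/(-1*(-381) - 25320) = (-37406 + 17399*17527)/(381 - 25320) = (-37406 + 304952273)/(-24939) = 304914867*(-1/24939) = -101638289/8313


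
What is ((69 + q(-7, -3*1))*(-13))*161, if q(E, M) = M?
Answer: -138138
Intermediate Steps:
((69 + q(-7, -3*1))*(-13))*161 = ((69 - 3*1)*(-13))*161 = ((69 - 3)*(-13))*161 = (66*(-13))*161 = -858*161 = -138138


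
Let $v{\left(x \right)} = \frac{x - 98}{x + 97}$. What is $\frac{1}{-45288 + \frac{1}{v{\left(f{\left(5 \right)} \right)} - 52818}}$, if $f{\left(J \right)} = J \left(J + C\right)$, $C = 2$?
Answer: $- \frac{2324013}{105249900788} \approx -2.2081 \cdot 10^{-5}$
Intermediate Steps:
$f{\left(J \right)} = J \left(2 + J\right)$ ($f{\left(J \right)} = J \left(J + 2\right) = J \left(2 + J\right)$)
$v{\left(x \right)} = \frac{-98 + x}{97 + x}$
$\frac{1}{-45288 + \frac{1}{v{\left(f{\left(5 \right)} \right)} - 52818}} = \frac{1}{-45288 + \frac{1}{\frac{-98 + 5 \left(2 + 5\right)}{97 + 5 \left(2 + 5\right)} - 52818}} = \frac{1}{-45288 + \frac{1}{\frac{-98 + 5 \cdot 7}{97 + 5 \cdot 7} - 52818}} = \frac{1}{-45288 + \frac{1}{\frac{-98 + 35}{97 + 35} - 52818}} = \frac{1}{-45288 + \frac{1}{\frac{1}{132} \left(-63\right) - 52818}} = \frac{1}{-45288 + \frac{1}{- \frac{21}{44} - 52818}} = \frac{1}{-45288 + \frac{1}{- \frac{2324013}{44}}} = \frac{1}{-45288 - \frac{44}{2324013}} = \frac{1}{- \frac{105249900788}{2324013}} = - \frac{2324013}{105249900788}$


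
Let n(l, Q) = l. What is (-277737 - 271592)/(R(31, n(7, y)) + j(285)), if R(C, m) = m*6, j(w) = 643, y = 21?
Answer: -549329/685 ≈ -801.94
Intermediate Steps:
R(C, m) = 6*m
(-277737 - 271592)/(R(31, n(7, y)) + j(285)) = (-277737 - 271592)/(6*7 + 643) = -549329/(42 + 643) = -549329/685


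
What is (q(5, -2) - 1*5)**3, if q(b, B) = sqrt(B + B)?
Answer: -65 + 142*I ≈ -65.0 + 142.0*I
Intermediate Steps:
q(b, B) = sqrt(2)*sqrt(B) (q(b, B) = sqrt(2*B) = sqrt(2)*sqrt(B))
(q(5, -2) - 1*5)**3 = (sqrt(2)*sqrt(-2) - 1*5)**3 = (sqrt(2)*(I*sqrt(2)) - 5)**3 = (2*I - 5)**3 = (-5 + 2*I)**3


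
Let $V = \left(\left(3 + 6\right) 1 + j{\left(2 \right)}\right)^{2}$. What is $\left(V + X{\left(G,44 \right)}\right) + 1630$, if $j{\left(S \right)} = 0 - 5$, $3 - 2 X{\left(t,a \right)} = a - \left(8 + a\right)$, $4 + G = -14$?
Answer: $\frac{3303}{2} \approx 1651.5$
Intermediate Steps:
$G = -18$ ($G = -4 - 14 = -18$)
$X{\left(t,a \right)} = \frac{11}{2}$ ($X{\left(t,a \right)} = \frac{3}{2} - \frac{a - \left(8 + a\right)}{2} = \frac{3}{2} - -4 = \frac{3}{2} + 4 = \frac{11}{2}$)
$j{\left(S \right)} = -5$ ($j{\left(S \right)} = 0 - 5 = -5$)
$V = 16$ ($V = \left(\left(3 + 6\right) 1 - 5\right)^{2} = \left(9 \cdot 1 - 5\right)^{2} = \left(9 - 5\right)^{2} = 4^{2} = 16$)
$\left(V + X{\left(G,44 \right)}\right) + 1630 = \left(16 + \frac{11}{2}\right) + 1630 = \frac{43}{2} + 1630 = \frac{3303}{2}$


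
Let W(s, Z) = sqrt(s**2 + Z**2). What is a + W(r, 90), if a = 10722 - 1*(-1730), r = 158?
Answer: 12452 + 2*sqrt(8266) ≈ 12634.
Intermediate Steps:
a = 12452 (a = 10722 + 1730 = 12452)
W(s, Z) = sqrt(Z**2 + s**2)
a + W(r, 90) = 12452 + sqrt(90**2 + 158**2) = 12452 + sqrt(8100 + 24964) = 12452 + sqrt(33064) = 12452 + 2*sqrt(8266)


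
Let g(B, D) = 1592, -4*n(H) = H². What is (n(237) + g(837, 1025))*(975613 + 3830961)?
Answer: -119686095887/2 ≈ -5.9843e+10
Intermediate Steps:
n(H) = -H²/4
(n(237) + g(837, 1025))*(975613 + 3830961) = (-¼*237² + 1592)*(975613 + 3830961) = (-¼*56169 + 1592)*4806574 = (-56169/4 + 1592)*4806574 = -49801/4*4806574 = -119686095887/2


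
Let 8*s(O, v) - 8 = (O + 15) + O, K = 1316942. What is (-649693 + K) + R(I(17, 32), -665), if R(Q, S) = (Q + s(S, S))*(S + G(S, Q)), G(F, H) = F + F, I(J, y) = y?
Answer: 7434737/8 ≈ 9.2934e+5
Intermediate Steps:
s(O, v) = 23/8 + O/4 (s(O, v) = 1 + ((O + 15) + O)/8 = 1 + ((15 + O) + O)/8 = 1 + (15 + 2*O)/8 = 1 + (15/8 + O/4) = 23/8 + O/4)
G(F, H) = 2*F
R(Q, S) = 3*S*(23/8 + Q + S/4) (R(Q, S) = (Q + (23/8 + S/4))*(S + 2*S) = (23/8 + Q + S/4)*(3*S) = 3*S*(23/8 + Q + S/4))
(-649693 + K) + R(I(17, 32), -665) = (-649693 + 1316942) + (3/8)*(-665)*(23 + 2*(-665) + 8*32) = 667249 + (3/8)*(-665)*(23 - 1330 + 256) = 667249 + (3/8)*(-665)*(-1051) = 667249 + 2096745/8 = 7434737/8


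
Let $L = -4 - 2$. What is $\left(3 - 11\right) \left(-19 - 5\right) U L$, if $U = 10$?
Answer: $-11520$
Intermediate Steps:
$L = -6$ ($L = -4 - 2 = -6$)
$\left(3 - 11\right) \left(-19 - 5\right) U L = \left(3 - 11\right) \left(-19 - 5\right) 10 \left(-6\right) = \left(-8\right) \left(-24\right) 10 \left(-6\right) = 192 \cdot 10 \left(-6\right) = 1920 \left(-6\right) = -11520$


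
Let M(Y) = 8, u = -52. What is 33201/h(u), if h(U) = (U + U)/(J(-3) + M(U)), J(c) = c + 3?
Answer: -33201/13 ≈ -2553.9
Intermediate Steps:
J(c) = 3 + c
h(U) = U/4 (h(U) = (U + U)/((3 - 3) + 8) = (2*U)/(0 + 8) = (2*U)/8 = (2*U)*(⅛) = U/4)
33201/h(u) = 33201/(((¼)*(-52))) = 33201/(-13) = 33201*(-1/13) = -33201/13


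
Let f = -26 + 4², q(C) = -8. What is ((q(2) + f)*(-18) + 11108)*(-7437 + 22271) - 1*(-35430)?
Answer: 169617718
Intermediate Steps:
f = -10 (f = -26 + 16 = -10)
((q(2) + f)*(-18) + 11108)*(-7437 + 22271) - 1*(-35430) = ((-8 - 10)*(-18) + 11108)*(-7437 + 22271) - 1*(-35430) = (-18*(-18) + 11108)*14834 + 35430 = (324 + 11108)*14834 + 35430 = 11432*14834 + 35430 = 169582288 + 35430 = 169617718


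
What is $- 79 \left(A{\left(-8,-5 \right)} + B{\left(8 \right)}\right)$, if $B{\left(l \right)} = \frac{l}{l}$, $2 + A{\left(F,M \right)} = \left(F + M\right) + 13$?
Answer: $79$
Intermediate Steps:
$A{\left(F,M \right)} = 11 + F + M$ ($A{\left(F,M \right)} = -2 + \left(\left(F + M\right) + 13\right) = -2 + \left(13 + F + M\right) = 11 + F + M$)
$B{\left(l \right)} = 1$
$- 79 \left(A{\left(-8,-5 \right)} + B{\left(8 \right)}\right) = - 79 \left(\left(11 - 8 - 5\right) + 1\right) = - 79 \left(-2 + 1\right) = \left(-79\right) \left(-1\right) = 79$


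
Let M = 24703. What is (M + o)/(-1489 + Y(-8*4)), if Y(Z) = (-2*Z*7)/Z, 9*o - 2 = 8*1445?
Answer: -77963/4509 ≈ -17.291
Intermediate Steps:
o = 3854/3 (o = 2/9 + (8*1445)/9 = 2/9 + (⅑)*11560 = 2/9 + 11560/9 = 3854/3 ≈ 1284.7)
Y(Z) = -14 (Y(Z) = (-14*Z)/Z = -14)
(M + o)/(-1489 + Y(-8*4)) = (24703 + 3854/3)/(-1489 - 14) = (77963/3)/(-1503) = (77963/3)*(-1/1503) = -77963/4509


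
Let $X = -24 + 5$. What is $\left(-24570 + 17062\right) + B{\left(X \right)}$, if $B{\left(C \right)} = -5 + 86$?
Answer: $-7427$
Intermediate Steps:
$X = -19$
$B{\left(C \right)} = 81$
$\left(-24570 + 17062\right) + B{\left(X \right)} = \left(-24570 + 17062\right) + 81 = -7508 + 81 = -7427$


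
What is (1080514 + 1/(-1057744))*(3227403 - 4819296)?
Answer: -1819385971990235595/1057744 ≈ -1.7201e+12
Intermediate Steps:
(1080514 + 1/(-1057744))*(3227403 - 4819296) = (1080514 - 1/1057744)*(-1591893) = (1142907200415/1057744)*(-1591893) = -1819385971990235595/1057744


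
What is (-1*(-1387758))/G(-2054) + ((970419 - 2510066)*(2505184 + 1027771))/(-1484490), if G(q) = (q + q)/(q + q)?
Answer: 1499923288061/296898 ≈ 5.0520e+6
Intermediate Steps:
G(q) = 1 (G(q) = (2*q)/((2*q)) = (2*q)*(1/(2*q)) = 1)
(-1*(-1387758))/G(-2054) + ((970419 - 2510066)*(2505184 + 1027771))/(-1484490) = -1*(-1387758)/1 + ((970419 - 2510066)*(2505184 + 1027771))/(-1484490) = 1387758*1 - 1539647*3532955*(-1/1484490) = 1387758 - 5439503566885*(-1/1484490) = 1387758 + 1087900713377/296898 = 1499923288061/296898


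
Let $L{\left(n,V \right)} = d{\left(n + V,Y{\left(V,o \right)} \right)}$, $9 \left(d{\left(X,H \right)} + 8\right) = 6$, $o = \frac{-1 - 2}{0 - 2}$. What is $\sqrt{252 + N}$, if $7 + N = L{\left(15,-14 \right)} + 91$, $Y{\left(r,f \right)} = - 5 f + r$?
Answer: $\frac{\sqrt{2958}}{3} \approx 18.129$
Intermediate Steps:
$o = \frac{3}{2}$ ($o = - \frac{3}{-2} = \left(-3\right) \left(- \frac{1}{2}\right) = \frac{3}{2} \approx 1.5$)
$Y{\left(r,f \right)} = r - 5 f$
$d{\left(X,H \right)} = - \frac{22}{3}$ ($d{\left(X,H \right)} = -8 + \frac{1}{9} \cdot 6 = -8 + \frac{2}{3} = - \frac{22}{3}$)
$L{\left(n,V \right)} = - \frac{22}{3}$
$N = \frac{230}{3}$ ($N = -7 + \left(- \frac{22}{3} + 91\right) = -7 + \frac{251}{3} = \frac{230}{3} \approx 76.667$)
$\sqrt{252 + N} = \sqrt{252 + \frac{230}{3}} = \sqrt{\frac{986}{3}} = \frac{\sqrt{2958}}{3}$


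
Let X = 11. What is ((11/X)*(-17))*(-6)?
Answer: 102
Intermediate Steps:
((11/X)*(-17))*(-6) = ((11/11)*(-17))*(-6) = ((11*(1/11))*(-17))*(-6) = (1*(-17))*(-6) = -17*(-6) = 102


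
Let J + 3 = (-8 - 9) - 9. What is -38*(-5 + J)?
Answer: 1292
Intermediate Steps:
J = -29 (J = -3 + ((-8 - 9) - 9) = -3 + (-17 - 9) = -3 - 26 = -29)
-38*(-5 + J) = -38*(-5 - 29) = -38*(-34) = 1292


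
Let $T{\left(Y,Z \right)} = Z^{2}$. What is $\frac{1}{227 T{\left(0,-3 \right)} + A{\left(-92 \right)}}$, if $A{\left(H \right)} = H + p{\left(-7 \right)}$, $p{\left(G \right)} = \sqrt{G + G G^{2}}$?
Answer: $\frac{1951}{3806751} - \frac{5 i \sqrt{14}}{3806751} \approx 0.00051251 - 4.9145 \cdot 10^{-6} i$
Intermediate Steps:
$p{\left(G \right)} = \sqrt{G + G^{3}}$
$A{\left(H \right)} = H + 5 i \sqrt{14}$ ($A{\left(H \right)} = H + \sqrt{-7 + \left(-7\right)^{3}} = H + \sqrt{-7 - 343} = H + \sqrt{-350} = H + 5 i \sqrt{14}$)
$\frac{1}{227 T{\left(0,-3 \right)} + A{\left(-92 \right)}} = \frac{1}{227 \left(-3\right)^{2} - \left(92 - 5 i \sqrt{14}\right)} = \frac{1}{227 \cdot 9 - \left(92 - 5 i \sqrt{14}\right)} = \frac{1}{2043 - \left(92 - 5 i \sqrt{14}\right)} = \frac{1}{1951 + 5 i \sqrt{14}}$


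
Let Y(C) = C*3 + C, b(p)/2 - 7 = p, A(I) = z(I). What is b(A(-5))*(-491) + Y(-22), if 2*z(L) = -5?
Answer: -4507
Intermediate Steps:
z(L) = -5/2 (z(L) = (½)*(-5) = -5/2)
A(I) = -5/2
b(p) = 14 + 2*p
Y(C) = 4*C (Y(C) = 3*C + C = 4*C)
b(A(-5))*(-491) + Y(-22) = (14 + 2*(-5/2))*(-491) + 4*(-22) = (14 - 5)*(-491) - 88 = 9*(-491) - 88 = -4419 - 88 = -4507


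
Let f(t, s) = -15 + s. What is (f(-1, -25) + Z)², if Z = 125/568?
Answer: 510534025/322624 ≈ 1582.4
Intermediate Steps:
Z = 125/568 (Z = 125*(1/568) = 125/568 ≈ 0.22007)
(f(-1, -25) + Z)² = ((-15 - 25) + 125/568)² = (-40 + 125/568)² = (-22595/568)² = 510534025/322624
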